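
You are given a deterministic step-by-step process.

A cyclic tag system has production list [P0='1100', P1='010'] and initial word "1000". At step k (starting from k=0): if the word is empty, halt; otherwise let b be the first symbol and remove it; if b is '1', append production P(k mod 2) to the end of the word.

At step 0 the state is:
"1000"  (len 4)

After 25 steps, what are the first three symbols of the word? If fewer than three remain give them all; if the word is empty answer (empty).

010

0) "1000"  (len 4)
1) "0001100"  (len 7)
2) "001100"  (len 6)
3) "01100"  (len 5)
4) "1100"  (len 4)
5) "1001100"  (len 7)
6) "001100010"  (len 9)
7) "01100010"  (len 8)
8) "1100010"  (len 7)
9) "1000101100"  (len 10)
10) "000101100010"  (len 12)
11) "00101100010"  (len 11)
12) "0101100010"  (len 10)
13) "101100010"  (len 9)
14) "01100010010"  (len 11)
15) "1100010010"  (len 10)
16) "100010010010"  (len 12)
17) "000100100101100"  (len 15)
18) "00100100101100"  (len 14)
19) "0100100101100"  (len 13)
20) "100100101100"  (len 12)
21) "001001011001100"  (len 15)
22) "01001011001100"  (len 14)
23) "1001011001100"  (len 13)
24) "001011001100010"  (len 15)
25) "01011001100010"  (len 14)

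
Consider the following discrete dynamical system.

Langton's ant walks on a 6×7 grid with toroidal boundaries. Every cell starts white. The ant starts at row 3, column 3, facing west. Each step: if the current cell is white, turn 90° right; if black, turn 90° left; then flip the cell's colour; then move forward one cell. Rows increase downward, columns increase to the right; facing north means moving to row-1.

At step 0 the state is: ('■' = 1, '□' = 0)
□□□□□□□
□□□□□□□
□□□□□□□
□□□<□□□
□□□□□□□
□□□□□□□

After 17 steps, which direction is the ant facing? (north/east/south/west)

south

gen 0: □□□□□□□
□□□□□□□
□□□□□□□
□□□<□□□
□□□□□□□
□□□□□□□
gen 1: □□□□□□□
□□□□□□□
□□□^□□□
□□□■□□□
□□□□□□□
□□□□□□□
gen 2: □□□□□□□
□□□□□□□
□□□■>□□
□□□■□□□
□□□□□□□
□□□□□□□
gen 3: □□□□□□□
□□□□□□□
□□□■■□□
□□□■v□□
□□□□□□□
□□□□□□□
gen 4: □□□□□□□
□□□□□□□
□□□■■□□
□□□<■□□
□□□□□□□
□□□□□□□
gen 5: □□□□□□□
□□□□□□□
□□□■■□□
□□□□■□□
□□□v□□□
□□□□□□□
gen 6: □□□□□□□
□□□□□□□
□□□■■□□
□□□□■□□
□□<■□□□
□□□□□□□
gen 7: □□□□□□□
□□□□□□□
□□□■■□□
□□^□■□□
□□■■□□□
□□□□□□□
gen 8: □□□□□□□
□□□□□□□
□□□■■□□
□□■>■□□
□□■■□□□
□□□□□□□
gen 9: □□□□□□□
□□□□□□□
□□□■■□□
□□■■■□□
□□■v□□□
□□□□□□□
gen 10: □□□□□□□
□□□□□□□
□□□■■□□
□□■■■□□
□□■□>□□
□□□□□□□
gen 11: □□□□□□□
□□□□□□□
□□□■■□□
□□■■■□□
□□■□■□□
□□□□v□□
gen 12: □□□□□□□
□□□□□□□
□□□■■□□
□□■■■□□
□□■□■□□
□□□<■□□
gen 13: □□□□□□□
□□□□□□□
□□□■■□□
□□■■■□□
□□■^■□□
□□□■■□□
gen 14: □□□□□□□
□□□□□□□
□□□■■□□
□□■■■□□
□□■■>□□
□□□■■□□
gen 15: □□□□□□□
□□□□□□□
□□□■■□□
□□■■^□□
□□■■□□□
□□□■■□□
gen 16: □□□□□□□
□□□□□□□
□□□■■□□
□□■<□□□
□□■■□□□
□□□■■□□
gen 17: □□□□□□□
□□□□□□□
□□□■■□□
□□■□□□□
□□■v□□□
□□□■■□□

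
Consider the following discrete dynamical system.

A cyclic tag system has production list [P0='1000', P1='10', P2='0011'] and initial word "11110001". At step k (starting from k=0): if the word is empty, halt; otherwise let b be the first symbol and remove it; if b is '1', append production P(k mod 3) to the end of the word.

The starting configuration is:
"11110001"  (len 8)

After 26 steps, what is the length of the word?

k=0  "11110001"  (len 8)
k=1  "11100011000"  (len 11)
k=2  "110001100010"  (len 12)
k=3  "100011000100011"  (len 15)
k=4  "000110001000111000"  (len 18)
k=5  "00110001000111000"  (len 17)
k=6  "0110001000111000"  (len 16)
k=7  "110001000111000"  (len 15)
k=8  "1000100011100010"  (len 16)
k=9  "0001000111000100011"  (len 19)
k=10  "001000111000100011"  (len 18)
k=11  "01000111000100011"  (len 17)
k=12  "1000111000100011"  (len 16)
k=13  "0001110001000111000"  (len 19)
k=14  "001110001000111000"  (len 18)
k=15  "01110001000111000"  (len 17)
k=16  "1110001000111000"  (len 16)
k=17  "11000100011100010"  (len 17)
k=18  "10001000111000100011"  (len 20)
k=19  "00010001110001000111000"  (len 23)
k=20  "0010001110001000111000"  (len 22)
k=21  "010001110001000111000"  (len 21)
k=22  "10001110001000111000"  (len 20)
k=23  "000111000100011100010"  (len 21)
k=24  "00111000100011100010"  (len 20)
k=25  "0111000100011100010"  (len 19)
k=26  "111000100011100010"  (len 18)

18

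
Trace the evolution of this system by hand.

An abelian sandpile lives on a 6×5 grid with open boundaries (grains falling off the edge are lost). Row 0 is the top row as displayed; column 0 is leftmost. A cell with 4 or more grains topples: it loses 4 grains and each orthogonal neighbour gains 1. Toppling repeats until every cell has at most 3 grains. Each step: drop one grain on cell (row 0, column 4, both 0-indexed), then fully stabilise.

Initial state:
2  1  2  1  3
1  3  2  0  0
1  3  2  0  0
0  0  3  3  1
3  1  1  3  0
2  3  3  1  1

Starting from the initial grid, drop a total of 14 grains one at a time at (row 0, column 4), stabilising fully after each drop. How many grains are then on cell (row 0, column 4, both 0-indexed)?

3

step 0: 2  1  2  1  3
1  3  2  0  0
1  3  2  0  0
0  0  3  3  1
3  1  1  3  0
2  3  3  1  1
step 1: 2  1  2  2  0
1  3  2  0  1
1  3  2  0  0
0  0  3  3  1
3  1  1  3  0
2  3  3  1  1
step 2: 2  1  2  2  1
1  3  2  0  1
1  3  2  0  0
0  0  3  3  1
3  1  1  3  0
2  3  3  1  1
step 3: 2  1  2  2  2
1  3  2  0  1
1  3  2  0  0
0  0  3  3  1
3  1  1  3  0
2  3  3  1  1
step 4: 2  1  2  2  3
1  3  2  0  1
1  3  2  0  0
0  0  3  3  1
3  1  1  3  0
2  3  3  1  1
step 5: 2  1  2  3  0
1  3  2  0  2
1  3  2  0  0
0  0  3  3  1
3  1  1  3  0
2  3  3  1  1
step 6: 2  1  2  3  1
1  3  2  0  2
1  3  2  0  0
0  0  3  3  1
3  1  1  3  0
2  3  3  1  1
step 7: 2  1  2  3  2
1  3  2  0  2
1  3  2  0  0
0  0  3  3  1
3  1  1  3  0
2  3  3  1  1
step 8: 2  1  2  3  3
1  3  2  0  2
1  3  2  0  0
0  0  3  3  1
3  1  1  3  0
2  3  3  1  1
step 9: 2  1  3  0  1
1  3  2  1  3
1  3  2  0  0
0  0  3  3  1
3  1  1  3  0
2  3  3  1  1
step 10: 2  1  3  0  2
1  3  2  1  3
1  3  2  0  0
0  0  3  3  1
3  1  1  3  0
2  3  3  1  1
step 11: 2  1  3  0  3
1  3  2  1  3
1  3  2  0  0
0  0  3  3  1
3  1  1  3  0
2  3  3  1  1
step 12: 2  1  3  1  1
1  3  2  2  0
1  3  2  0  1
0  0  3  3  1
3  1  1  3  0
2  3  3  1  1
step 13: 2  1  3  1  2
1  3  2  2  0
1  3  2  0  1
0  0  3  3  1
3  1  1  3  0
2  3  3  1  1
step 14: 2  1  3  1  3
1  3  2  2  0
1  3  2  0  1
0  0  3  3  1
3  1  1  3  0
2  3  3  1  1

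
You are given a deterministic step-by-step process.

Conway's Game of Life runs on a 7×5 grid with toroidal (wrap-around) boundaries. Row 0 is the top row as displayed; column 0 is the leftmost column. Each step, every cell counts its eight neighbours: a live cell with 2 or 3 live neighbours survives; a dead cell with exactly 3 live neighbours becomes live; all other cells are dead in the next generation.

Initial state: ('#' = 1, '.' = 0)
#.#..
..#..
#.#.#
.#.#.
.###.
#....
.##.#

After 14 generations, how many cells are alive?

[0] #.#..
..#..
#.#.#
.#.#.
.###.
#....
.##.#
[1] #.#..
#.#.#
#.#.#
.....
##.##
#...#
..###
[2] #.#..
..#..
#...#
..#..
.#.#.
.....
..#..
[3] ..##.
#..##
.#.#.
#####
..#..
..#..
.#...
[4] ####.
##...
.....
#...#
#...#
.##..
.#.#.
[5] ...#.
#...#
.#..#
#...#
...##
.####
...##
[6] #..#.
#..##
.#.#.
.....
.#...
.....
#....
[7] ##.#.
##.#.
#.##.
..#..
.....
.....
....#
[8] .#.#.
...#.
#..#.
.###.
.....
.....
#...#
[9] #.##.
...#.
.#.#.
.####
..#..
.....
#...#
[10] ####.
.#.#.
##...
##..#
.##..
.....
##.##
[11] .....
...#.
.....
....#
.##..
...##
...#.
[12] .....
.....
.....
.....
#.#.#
...##
...##
[13] .....
.....
.....
.....
#...#
..#..
...##
[14] .....
.....
.....
.....
.....
#....
...#.

2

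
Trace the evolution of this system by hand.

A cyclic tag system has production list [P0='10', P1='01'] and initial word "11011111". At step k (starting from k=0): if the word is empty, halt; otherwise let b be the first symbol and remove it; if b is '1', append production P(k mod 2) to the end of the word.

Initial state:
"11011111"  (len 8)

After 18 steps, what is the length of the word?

0) "11011111"  (len 8)
1) "101111110"  (len 9)
2) "0111111001"  (len 10)
3) "111111001"  (len 9)
4) "1111100101"  (len 10)
5) "11110010110"  (len 11)
6) "111001011001"  (len 12)
7) "1100101100110"  (len 13)
8) "10010110011001"  (len 14)
9) "001011001100110"  (len 15)
10) "01011001100110"  (len 14)
11) "1011001100110"  (len 13)
12) "01100110011001"  (len 14)
13) "1100110011001"  (len 13)
14) "10011001100101"  (len 14)
15) "001100110010110"  (len 15)
16) "01100110010110"  (len 14)
17) "1100110010110"  (len 13)
18) "10011001011001"  (len 14)

14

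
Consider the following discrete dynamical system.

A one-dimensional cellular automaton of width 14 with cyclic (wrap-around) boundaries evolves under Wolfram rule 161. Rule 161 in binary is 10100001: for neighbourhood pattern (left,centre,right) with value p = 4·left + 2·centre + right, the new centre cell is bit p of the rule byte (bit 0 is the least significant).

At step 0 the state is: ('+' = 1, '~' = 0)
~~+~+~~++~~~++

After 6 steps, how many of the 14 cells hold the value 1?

0) ~~+~+~~++~~~++
1) ~~~+~~~~~~+~~~
2) ++~~~++++~~~++
3) +~~+~~++~~+~~+
4) ~~~~~~~~~~~~~~
5) ++++++++++++++
6) ++++++++++++++

14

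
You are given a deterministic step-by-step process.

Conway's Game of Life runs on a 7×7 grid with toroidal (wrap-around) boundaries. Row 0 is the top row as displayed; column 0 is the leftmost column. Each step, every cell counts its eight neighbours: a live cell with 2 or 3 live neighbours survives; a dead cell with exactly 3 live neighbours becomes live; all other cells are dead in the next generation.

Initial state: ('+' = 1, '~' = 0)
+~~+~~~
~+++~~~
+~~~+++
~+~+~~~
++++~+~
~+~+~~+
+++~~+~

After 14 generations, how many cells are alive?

12

[0] +~~+~~~
~+++~~~
+~~~+++
~+~+~~~
++++~+~
~+~+~~+
+++~~+~
[1] +~~++~+
~+++~+~
+~~~+++
~~~+~~~
~~~+~~+
~~~+~+~
~~~++~~
[2] ++~~~~+
~++~~~~
++~~~++
+~~+~~~
~~++~~~
~~++~+~
~~+~~~+
[3] ~~~~~~+
~~+~~+~
~~~~~~+
+~~++~~
~+~~~~~
~+~~+~~
~~++~++
[4] ~~+++~+
~~~~~++
~~~++++
+~~~~~~
+++++~~
++~+++~
+~+++++
[5] ~++~~~~
+~+~~~~
+~~~+~~
+~~~~~~
~~~~~+~
~~~~~~~
~~~~~~~
[6] ~++~~~~
+~++~~~
+~~~~~+
~~~~~~+
~~~~~~~
~~~~~~~
~~~~~~~
[7] ~+++~~~
+~++~~+
++~~~~+
+~~~~~+
~~~~~~~
~~~~~~~
~~~~~~~
[8] ++~+~~~
~~~+~~+
~~+~~+~
~+~~~~+
~~~~~~~
~~~~~~~
~~+~~~~
[9] ++~+~~~
++~++~+
+~+~~++
~~~~~~~
~~~~~~~
~~~~~~~
~++~~~~
[10] ~~~++~+
~~~++~~
~~++++~
~~~~~~+
~~~~~~~
~~~~~~~
+++~~~~
[11] ++~~++~
~~~~~~~
~~+~~+~
~~~+++~
~~~~~~~
~+~~~~~
++++~~~
[12] +~~++~+
~+~~+++
~~~+~+~
~~~+++~
~~~~+~~
++~~~~~
~~~++~+
[13] ~~+~~~~
~~+~~~~
~~++~~~
~~~+~+~
~~~+++~
+~~+++~
~++++~+
[14] ~~~~~~~
~++~~~~
~~+++~~
~~~~~+~
~~+~~~~
++~~~~~
++~~~~+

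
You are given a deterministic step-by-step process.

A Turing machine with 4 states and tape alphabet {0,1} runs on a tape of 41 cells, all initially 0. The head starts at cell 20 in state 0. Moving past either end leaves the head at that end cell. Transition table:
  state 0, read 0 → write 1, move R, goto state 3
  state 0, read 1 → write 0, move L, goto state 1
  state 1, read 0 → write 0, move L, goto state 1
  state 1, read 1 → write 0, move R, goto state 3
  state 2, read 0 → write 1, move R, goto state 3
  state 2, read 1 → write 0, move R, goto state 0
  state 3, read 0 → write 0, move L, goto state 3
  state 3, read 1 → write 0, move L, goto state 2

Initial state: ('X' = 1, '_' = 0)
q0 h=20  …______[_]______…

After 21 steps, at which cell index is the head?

13

k=0  q0 h=20  …______[_]______…
k=1  q3 h=21  …_____X[_]______…
k=2  q3 h=20  …______[X]______…
k=3  q2 h=19  …______[_]______…
k=4  q3 h=20  …_____X[_]______…
k=5  q3 h=19  …______[X]______…
k=6  q2 h=18  …______[_]______…
k=7  q3 h=19  …_____X[_]______…
k=8  q3 h=18  …______[X]______…
k=9  q2 h=17  …______[_]______…
k=10  q3 h=18  …_____X[_]______…
k=11  q3 h=17  …______[X]______…
k=12  q2 h=16  …______[_]______…
k=13  q3 h=17  …_____X[_]______…
k=14  q3 h=16  …______[X]______…
k=15  q2 h=15  …______[_]______…
k=16  q3 h=16  …_____X[_]______…
k=17  q3 h=15  …______[X]______…
k=18  q2 h=14  …______[_]______…
k=19  q3 h=15  …_____X[_]______…
k=20  q3 h=14  …______[X]______…
k=21  q2 h=13  …______[_]______…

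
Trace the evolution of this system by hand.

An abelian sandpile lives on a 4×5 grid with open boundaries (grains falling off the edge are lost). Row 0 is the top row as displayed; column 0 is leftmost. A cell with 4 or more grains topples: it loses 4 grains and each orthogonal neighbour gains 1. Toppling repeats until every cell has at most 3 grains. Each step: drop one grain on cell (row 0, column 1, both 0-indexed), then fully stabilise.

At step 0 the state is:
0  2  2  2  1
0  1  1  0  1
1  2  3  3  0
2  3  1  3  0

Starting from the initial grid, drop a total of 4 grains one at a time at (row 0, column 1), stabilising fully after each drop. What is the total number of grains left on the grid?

31

t=0: 0  2  2  2  1
0  1  1  0  1
1  2  3  3  0
2  3  1  3  0
t=1: 0  3  2  2  1
0  1  1  0  1
1  2  3  3  0
2  3  1  3  0
t=2: 1  0  3  2  1
0  2  1  0  1
1  2  3  3  0
2  3  1  3  0
t=3: 1  1  3  2  1
0  2  1  0  1
1  2  3  3  0
2  3  1  3  0
t=4: 1  2  3  2  1
0  2  1  0  1
1  2  3  3  0
2  3  1  3  0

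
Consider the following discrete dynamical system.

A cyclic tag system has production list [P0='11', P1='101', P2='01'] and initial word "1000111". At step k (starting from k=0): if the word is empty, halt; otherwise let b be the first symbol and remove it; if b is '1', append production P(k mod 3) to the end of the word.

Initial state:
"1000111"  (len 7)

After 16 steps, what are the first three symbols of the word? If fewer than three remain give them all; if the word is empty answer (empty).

101

step 0: "1000111"  (len 7)
step 1: "00011111"  (len 8)
step 2: "0011111"  (len 7)
step 3: "011111"  (len 6)
step 4: "11111"  (len 5)
step 5: "1111101"  (len 7)
step 6: "11110101"  (len 8)
step 7: "111010111"  (len 9)
step 8: "11010111101"  (len 11)
step 9: "101011110101"  (len 12)
step 10: "0101111010111"  (len 13)
step 11: "101111010111"  (len 12)
step 12: "0111101011101"  (len 13)
step 13: "111101011101"  (len 12)
step 14: "11101011101101"  (len 14)
step 15: "110101110110101"  (len 15)
step 16: "1010111011010111"  (len 16)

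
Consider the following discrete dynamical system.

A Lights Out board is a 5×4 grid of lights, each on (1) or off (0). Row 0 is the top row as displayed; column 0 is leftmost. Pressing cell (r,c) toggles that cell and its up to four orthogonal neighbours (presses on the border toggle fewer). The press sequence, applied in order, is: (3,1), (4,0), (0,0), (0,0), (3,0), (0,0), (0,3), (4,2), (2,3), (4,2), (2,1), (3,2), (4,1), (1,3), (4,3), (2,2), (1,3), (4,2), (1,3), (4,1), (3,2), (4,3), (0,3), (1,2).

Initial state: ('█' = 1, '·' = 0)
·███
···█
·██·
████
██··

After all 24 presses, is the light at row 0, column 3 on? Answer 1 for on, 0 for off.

gen 0: ·███
···█
·██·
████
██··
gen 1: ·███
···█
··█·
···█
█···
gen 2: ·███
···█
··█·
█··█
·█··
gen 3: █·██
█··█
··█·
█··█
·█··
gen 4: ·███
···█
··█·
█··█
·█··
gen 5: ·███
···█
█·█·
·█·█
██··
gen 6: █·██
█··█
█·█·
·█·█
██··
gen 7: █···
█···
█·█·
·█·█
██··
gen 8: █···
█···
█·█·
·███
█·██
gen 9: █···
█··█
█··█
·██·
█·██
gen 10: █···
█··█
█··█
·█··
██··
gen 11: █···
██·█
·███
····
██··
gen 12: █···
██·█
·█·█
·███
███·
gen 13: █···
██·█
·█·█
··██
····
gen 14: █··█
███·
·█··
··██
····
gen 15: █··█
███·
·█··
··█·
··██
gen 16: █··█
██··
··██
····
··██
gen 17: █···
████
··█·
····
··██
gen 18: █···
████
··█·
··█·
·█··
gen 19: █··█
██··
··██
··█·
·█··
gen 20: █··█
██··
··██
·██·
█·█·
gen 21: █··█
██··
···█
···█
█···
gen 22: █··█
██··
···█
····
█·██
gen 23: █·█·
██·█
···█
····
█·██
gen 24: █···
█·█·
··██
····
█·██

0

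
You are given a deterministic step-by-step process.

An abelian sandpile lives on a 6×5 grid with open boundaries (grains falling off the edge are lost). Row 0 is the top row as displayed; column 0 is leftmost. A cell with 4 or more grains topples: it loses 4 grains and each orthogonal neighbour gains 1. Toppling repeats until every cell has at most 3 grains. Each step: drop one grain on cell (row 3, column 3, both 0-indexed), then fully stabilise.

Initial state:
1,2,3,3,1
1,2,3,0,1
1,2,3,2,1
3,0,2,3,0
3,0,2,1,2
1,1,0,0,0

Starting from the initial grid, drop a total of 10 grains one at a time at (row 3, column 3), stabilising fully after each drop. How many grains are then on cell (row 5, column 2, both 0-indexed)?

1

k=0  1,2,3,3,1
1,2,3,0,1
1,2,3,2,1
3,0,2,3,0
3,0,2,1,2
1,1,0,0,0
k=1  1,2,3,3,1
1,2,3,0,1
1,2,3,3,1
3,0,3,0,1
3,0,2,2,2
1,1,0,0,0
k=2  1,2,3,3,1
1,2,3,0,1
1,2,3,3,1
3,0,3,1,1
3,0,2,2,2
1,1,0,0,0
k=3  1,2,3,3,1
1,2,3,0,1
1,2,3,3,1
3,0,3,2,1
3,0,2,2,2
1,1,0,0,0
k=4  1,2,3,3,1
1,2,3,0,1
1,2,3,3,1
3,0,3,3,1
3,0,2,2,2
1,1,0,0,0
k=5  1,3,1,0,2
1,3,1,3,1
1,3,2,1,2
3,1,1,2,2
3,0,3,3,2
1,1,0,0,0
k=6  1,3,1,0,2
1,3,1,3,1
1,3,2,1,2
3,1,1,3,2
3,0,3,3,2
1,1,0,0,0
k=7  1,3,1,0,2
1,3,1,3,1
1,3,2,2,2
3,1,3,1,3
3,1,0,1,3
1,1,1,1,0
k=8  1,3,1,0,2
1,3,1,3,1
1,3,2,2,2
3,1,3,2,3
3,1,0,1,3
1,1,1,1,0
k=9  1,3,1,0,2
1,3,1,3,1
1,3,2,2,2
3,1,3,3,3
3,1,0,1,3
1,1,1,1,0
k=10  1,3,1,0,2
1,3,1,3,1
1,3,3,3,3
3,2,0,2,1
3,1,1,3,0
1,1,1,1,1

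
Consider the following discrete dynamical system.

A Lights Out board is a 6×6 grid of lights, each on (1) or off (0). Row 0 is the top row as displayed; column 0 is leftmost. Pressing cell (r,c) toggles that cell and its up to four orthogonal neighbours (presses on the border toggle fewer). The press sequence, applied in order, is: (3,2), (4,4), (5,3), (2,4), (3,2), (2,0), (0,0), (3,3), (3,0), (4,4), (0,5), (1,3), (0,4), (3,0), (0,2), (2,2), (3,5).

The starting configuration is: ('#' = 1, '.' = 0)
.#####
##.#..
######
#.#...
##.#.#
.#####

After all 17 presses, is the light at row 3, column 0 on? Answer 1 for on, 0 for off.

0) .#####
##.#..
######
#.#...
##.#.#
.#####
1) .#####
##.#..
##.###
##.#..
####.#
.#####
2) .#####
##.#..
##.###
##.##.
###.#.
.###.#
3) .#####
##.#..
##.###
##.##.
#####.
.#..##
4) .#####
##.##.
##....
##.#..
#####.
.#..##
5) .#####
##.##.
###...
#.#...
##.##.
.#..##
6) .#####
.#.##.
..#...
..#...
##.##.
.#..##
7) #.####
##.##.
..#...
..#...
##.##.
.#..##
8) #.####
##.##.
..##..
...##.
##..#.
.#..##
9) #.####
##.##.
#.##..
##.##.
.#..#.
.#..##
10) #.####
##.##.
#.##..
##.#..
.#.#.#
.#...#
11) #.##..
##.###
#.##..
##.#..
.#.#.#
.#...#
12) #.#...
###..#
#.#...
##.#..
.#.#.#
.#...#
13) #.####
###.##
#.#...
##.#..
.#.#.#
.#...#
14) #.####
###.##
..#...
...#..
##.#.#
.#...#
15) ##..##
##..##
..#...
...#..
##.#.#
.#...#
16) ##..##
###.##
.#.#..
..##..
##.#.#
.#...#
17) ##..##
###.##
.#.#.#
..####
##.#..
.#...#

0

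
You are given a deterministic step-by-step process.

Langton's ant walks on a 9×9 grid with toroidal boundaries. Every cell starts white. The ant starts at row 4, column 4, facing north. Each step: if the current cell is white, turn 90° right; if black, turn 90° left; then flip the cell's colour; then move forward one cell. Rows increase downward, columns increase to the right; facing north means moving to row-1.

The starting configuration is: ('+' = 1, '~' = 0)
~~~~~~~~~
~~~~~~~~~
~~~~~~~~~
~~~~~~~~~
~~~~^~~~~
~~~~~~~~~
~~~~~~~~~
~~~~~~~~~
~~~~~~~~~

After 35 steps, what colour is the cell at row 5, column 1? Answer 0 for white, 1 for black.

1

k=0  ~~~~~~~~~
~~~~~~~~~
~~~~~~~~~
~~~~~~~~~
~~~~^~~~~
~~~~~~~~~
~~~~~~~~~
~~~~~~~~~
~~~~~~~~~
k=1  ~~~~~~~~~
~~~~~~~~~
~~~~~~~~~
~~~~~~~~~
~~~~+>~~~
~~~~~~~~~
~~~~~~~~~
~~~~~~~~~
~~~~~~~~~
k=2  ~~~~~~~~~
~~~~~~~~~
~~~~~~~~~
~~~~~~~~~
~~~~++~~~
~~~~~v~~~
~~~~~~~~~
~~~~~~~~~
~~~~~~~~~
k=3  ~~~~~~~~~
~~~~~~~~~
~~~~~~~~~
~~~~~~~~~
~~~~++~~~
~~~~<+~~~
~~~~~~~~~
~~~~~~~~~
~~~~~~~~~
k=4  ~~~~~~~~~
~~~~~~~~~
~~~~~~~~~
~~~~~~~~~
~~~~^+~~~
~~~~++~~~
~~~~~~~~~
~~~~~~~~~
~~~~~~~~~
k=5  ~~~~~~~~~
~~~~~~~~~
~~~~~~~~~
~~~~~~~~~
~~~<~+~~~
~~~~++~~~
~~~~~~~~~
~~~~~~~~~
~~~~~~~~~
k=6  ~~~~~~~~~
~~~~~~~~~
~~~~~~~~~
~~~^~~~~~
~~~+~+~~~
~~~~++~~~
~~~~~~~~~
~~~~~~~~~
~~~~~~~~~
k=7  ~~~~~~~~~
~~~~~~~~~
~~~~~~~~~
~~~+>~~~~
~~~+~+~~~
~~~~++~~~
~~~~~~~~~
~~~~~~~~~
~~~~~~~~~
k=8  ~~~~~~~~~
~~~~~~~~~
~~~~~~~~~
~~~++~~~~
~~~+v+~~~
~~~~++~~~
~~~~~~~~~
~~~~~~~~~
~~~~~~~~~
k=9  ~~~~~~~~~
~~~~~~~~~
~~~~~~~~~
~~~++~~~~
~~~<++~~~
~~~~++~~~
~~~~~~~~~
~~~~~~~~~
~~~~~~~~~
k=10  ~~~~~~~~~
~~~~~~~~~
~~~~~~~~~
~~~++~~~~
~~~~++~~~
~~~v++~~~
~~~~~~~~~
~~~~~~~~~
~~~~~~~~~
k=11  ~~~~~~~~~
~~~~~~~~~
~~~~~~~~~
~~~++~~~~
~~~~++~~~
~~<+++~~~
~~~~~~~~~
~~~~~~~~~
~~~~~~~~~
k=12  ~~~~~~~~~
~~~~~~~~~
~~~~~~~~~
~~~++~~~~
~~^~++~~~
~~++++~~~
~~~~~~~~~
~~~~~~~~~
~~~~~~~~~
k=13  ~~~~~~~~~
~~~~~~~~~
~~~~~~~~~
~~~++~~~~
~~+>++~~~
~~++++~~~
~~~~~~~~~
~~~~~~~~~
~~~~~~~~~
k=14  ~~~~~~~~~
~~~~~~~~~
~~~~~~~~~
~~~++~~~~
~~++++~~~
~~+v++~~~
~~~~~~~~~
~~~~~~~~~
~~~~~~~~~
k=15  ~~~~~~~~~
~~~~~~~~~
~~~~~~~~~
~~~++~~~~
~~++++~~~
~~+~>+~~~
~~~~~~~~~
~~~~~~~~~
~~~~~~~~~
k=16  ~~~~~~~~~
~~~~~~~~~
~~~~~~~~~
~~~++~~~~
~~++^+~~~
~~+~~+~~~
~~~~~~~~~
~~~~~~~~~
~~~~~~~~~
k=17  ~~~~~~~~~
~~~~~~~~~
~~~~~~~~~
~~~++~~~~
~~+<~+~~~
~~+~~+~~~
~~~~~~~~~
~~~~~~~~~
~~~~~~~~~
k=18  ~~~~~~~~~
~~~~~~~~~
~~~~~~~~~
~~~++~~~~
~~+~~+~~~
~~+v~+~~~
~~~~~~~~~
~~~~~~~~~
~~~~~~~~~
k=19  ~~~~~~~~~
~~~~~~~~~
~~~~~~~~~
~~~++~~~~
~~+~~+~~~
~~<+~+~~~
~~~~~~~~~
~~~~~~~~~
~~~~~~~~~
k=20  ~~~~~~~~~
~~~~~~~~~
~~~~~~~~~
~~~++~~~~
~~+~~+~~~
~~~+~+~~~
~~v~~~~~~
~~~~~~~~~
~~~~~~~~~
k=21  ~~~~~~~~~
~~~~~~~~~
~~~~~~~~~
~~~++~~~~
~~+~~+~~~
~~~+~+~~~
~<+~~~~~~
~~~~~~~~~
~~~~~~~~~
k=22  ~~~~~~~~~
~~~~~~~~~
~~~~~~~~~
~~~++~~~~
~~+~~+~~~
~^~+~+~~~
~++~~~~~~
~~~~~~~~~
~~~~~~~~~
k=23  ~~~~~~~~~
~~~~~~~~~
~~~~~~~~~
~~~++~~~~
~~+~~+~~~
~+>+~+~~~
~++~~~~~~
~~~~~~~~~
~~~~~~~~~
k=24  ~~~~~~~~~
~~~~~~~~~
~~~~~~~~~
~~~++~~~~
~~+~~+~~~
~+++~+~~~
~+v~~~~~~
~~~~~~~~~
~~~~~~~~~
k=25  ~~~~~~~~~
~~~~~~~~~
~~~~~~~~~
~~~++~~~~
~~+~~+~~~
~+++~+~~~
~+~>~~~~~
~~~~~~~~~
~~~~~~~~~
k=26  ~~~~~~~~~
~~~~~~~~~
~~~~~~~~~
~~~++~~~~
~~+~~+~~~
~+++~+~~~
~+~+~~~~~
~~~v~~~~~
~~~~~~~~~
k=27  ~~~~~~~~~
~~~~~~~~~
~~~~~~~~~
~~~++~~~~
~~+~~+~~~
~+++~+~~~
~+~+~~~~~
~~<+~~~~~
~~~~~~~~~
k=28  ~~~~~~~~~
~~~~~~~~~
~~~~~~~~~
~~~++~~~~
~~+~~+~~~
~+++~+~~~
~+^+~~~~~
~~++~~~~~
~~~~~~~~~
k=29  ~~~~~~~~~
~~~~~~~~~
~~~~~~~~~
~~~++~~~~
~~+~~+~~~
~+++~+~~~
~++>~~~~~
~~++~~~~~
~~~~~~~~~
k=30  ~~~~~~~~~
~~~~~~~~~
~~~~~~~~~
~~~++~~~~
~~+~~+~~~
~++^~+~~~
~++~~~~~~
~~++~~~~~
~~~~~~~~~
k=31  ~~~~~~~~~
~~~~~~~~~
~~~~~~~~~
~~~++~~~~
~~+~~+~~~
~+<~~+~~~
~++~~~~~~
~~++~~~~~
~~~~~~~~~
k=32  ~~~~~~~~~
~~~~~~~~~
~~~~~~~~~
~~~++~~~~
~~+~~+~~~
~+~~~+~~~
~+v~~~~~~
~~++~~~~~
~~~~~~~~~
k=33  ~~~~~~~~~
~~~~~~~~~
~~~~~~~~~
~~~++~~~~
~~+~~+~~~
~+~~~+~~~
~+~>~~~~~
~~++~~~~~
~~~~~~~~~
k=34  ~~~~~~~~~
~~~~~~~~~
~~~~~~~~~
~~~++~~~~
~~+~~+~~~
~+~~~+~~~
~+~+~~~~~
~~+v~~~~~
~~~~~~~~~
k=35  ~~~~~~~~~
~~~~~~~~~
~~~~~~~~~
~~~++~~~~
~~+~~+~~~
~+~~~+~~~
~+~+~~~~~
~~+~>~~~~
~~~~~~~~~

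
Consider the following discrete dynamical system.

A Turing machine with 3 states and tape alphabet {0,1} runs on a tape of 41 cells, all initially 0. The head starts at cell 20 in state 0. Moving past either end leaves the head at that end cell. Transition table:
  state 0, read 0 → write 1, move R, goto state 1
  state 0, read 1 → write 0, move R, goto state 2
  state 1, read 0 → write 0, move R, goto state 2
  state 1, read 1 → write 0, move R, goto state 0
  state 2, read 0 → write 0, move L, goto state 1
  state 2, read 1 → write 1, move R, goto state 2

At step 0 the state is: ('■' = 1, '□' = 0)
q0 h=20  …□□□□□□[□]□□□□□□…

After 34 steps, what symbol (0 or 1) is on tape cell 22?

0

step 0: q0 h=20  …□□□□□□[□]□□□□□□…
step 1: q1 h=21  …□□□□□■[□]□□□□□□…
step 2: q2 h=22  …□□□□■□[□]□□□□□□…
step 3: q1 h=21  …□□□□□■[□]□□□□□□…
step 4: q2 h=22  …□□□□■□[□]□□□□□□…
step 5: q1 h=21  …□□□□□■[□]□□□□□□…
step 6: q2 h=22  …□□□□■□[□]□□□□□□…
step 7: q1 h=21  …□□□□□■[□]□□□□□□…
step 8: q2 h=22  …□□□□■□[□]□□□□□□…
step 9: q1 h=21  …□□□□□■[□]□□□□□□…
step 10: q2 h=22  …□□□□■□[□]□□□□□□…
step 11: q1 h=21  …□□□□□■[□]□□□□□□…
step 12: q2 h=22  …□□□□■□[□]□□□□□□…
step 13: q1 h=21  …□□□□□■[□]□□□□□□…
step 14: q2 h=22  …□□□□■□[□]□□□□□□…
step 15: q1 h=21  …□□□□□■[□]□□□□□□…
step 16: q2 h=22  …□□□□■□[□]□□□□□□…
step 17: q1 h=21  …□□□□□■[□]□□□□□□…
step 18: q2 h=22  …□□□□■□[□]□□□□□□…
step 19: q1 h=21  …□□□□□■[□]□□□□□□…
step 20: q2 h=22  …□□□□■□[□]□□□□□□…
step 21: q1 h=21  …□□□□□■[□]□□□□□□…
step 22: q2 h=22  …□□□□■□[□]□□□□□□…
step 23: q1 h=21  …□□□□□■[□]□□□□□□…
step 24: q2 h=22  …□□□□■□[□]□□□□□□…
step 25: q1 h=21  …□□□□□■[□]□□□□□□…
step 26: q2 h=22  …□□□□■□[□]□□□□□□…
step 27: q1 h=21  …□□□□□■[□]□□□□□□…
step 28: q2 h=22  …□□□□■□[□]□□□□□□…
step 29: q1 h=21  …□□□□□■[□]□□□□□□…
step 30: q2 h=22  …□□□□■□[□]□□□□□□…
step 31: q1 h=21  …□□□□□■[□]□□□□□□…
step 32: q2 h=22  …□□□□■□[□]□□□□□□…
step 33: q1 h=21  …□□□□□■[□]□□□□□□…
step 34: q2 h=22  …□□□□■□[□]□□□□□□…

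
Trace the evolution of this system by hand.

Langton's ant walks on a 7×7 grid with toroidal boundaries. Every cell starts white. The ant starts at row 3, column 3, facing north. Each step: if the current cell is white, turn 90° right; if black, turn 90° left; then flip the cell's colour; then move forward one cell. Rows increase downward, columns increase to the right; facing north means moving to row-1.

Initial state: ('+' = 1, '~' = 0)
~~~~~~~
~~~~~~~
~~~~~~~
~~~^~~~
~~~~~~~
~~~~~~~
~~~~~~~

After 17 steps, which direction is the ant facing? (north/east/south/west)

west

0) ~~~~~~~
~~~~~~~
~~~~~~~
~~~^~~~
~~~~~~~
~~~~~~~
~~~~~~~
1) ~~~~~~~
~~~~~~~
~~~~~~~
~~~+>~~
~~~~~~~
~~~~~~~
~~~~~~~
2) ~~~~~~~
~~~~~~~
~~~~~~~
~~~++~~
~~~~v~~
~~~~~~~
~~~~~~~
3) ~~~~~~~
~~~~~~~
~~~~~~~
~~~++~~
~~~<+~~
~~~~~~~
~~~~~~~
4) ~~~~~~~
~~~~~~~
~~~~~~~
~~~^+~~
~~~++~~
~~~~~~~
~~~~~~~
5) ~~~~~~~
~~~~~~~
~~~~~~~
~~<~+~~
~~~++~~
~~~~~~~
~~~~~~~
6) ~~~~~~~
~~~~~~~
~~^~~~~
~~+~+~~
~~~++~~
~~~~~~~
~~~~~~~
7) ~~~~~~~
~~~~~~~
~~+>~~~
~~+~+~~
~~~++~~
~~~~~~~
~~~~~~~
8) ~~~~~~~
~~~~~~~
~~++~~~
~~+v+~~
~~~++~~
~~~~~~~
~~~~~~~
9) ~~~~~~~
~~~~~~~
~~++~~~
~~<++~~
~~~++~~
~~~~~~~
~~~~~~~
10) ~~~~~~~
~~~~~~~
~~++~~~
~~~++~~
~~v++~~
~~~~~~~
~~~~~~~
11) ~~~~~~~
~~~~~~~
~~++~~~
~~~++~~
~<+++~~
~~~~~~~
~~~~~~~
12) ~~~~~~~
~~~~~~~
~~++~~~
~^~++~~
~++++~~
~~~~~~~
~~~~~~~
13) ~~~~~~~
~~~~~~~
~~++~~~
~+>++~~
~++++~~
~~~~~~~
~~~~~~~
14) ~~~~~~~
~~~~~~~
~~++~~~
~++++~~
~+v++~~
~~~~~~~
~~~~~~~
15) ~~~~~~~
~~~~~~~
~~++~~~
~++++~~
~+~>+~~
~~~~~~~
~~~~~~~
16) ~~~~~~~
~~~~~~~
~~++~~~
~++^+~~
~+~~+~~
~~~~~~~
~~~~~~~
17) ~~~~~~~
~~~~~~~
~~++~~~
~+<~+~~
~+~~+~~
~~~~~~~
~~~~~~~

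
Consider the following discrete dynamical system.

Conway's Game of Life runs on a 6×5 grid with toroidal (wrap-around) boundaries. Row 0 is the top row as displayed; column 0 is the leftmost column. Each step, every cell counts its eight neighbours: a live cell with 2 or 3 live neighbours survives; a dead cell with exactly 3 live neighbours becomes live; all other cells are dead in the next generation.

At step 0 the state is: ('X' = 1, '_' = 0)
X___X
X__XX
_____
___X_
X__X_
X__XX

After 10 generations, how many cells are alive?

1

[0] X___X
X__XX
_____
___X_
X__X_
X__XX
[1] _X___
X__X_
___X_
____X
X_XX_
_X_X_
[2] XX__X
__X_X
___X_
__X_X
XXXX_
XX_XX
[3] _____
_XX_X
__X_X
X___X
_____
_____
[4] _____
XXX__
__X_X
X__XX
_____
_____
[5] _X___
XXXX_
__X__
X__XX
____X
_____
[6] XX___
X__X_
_____
X__XX
X__XX
_____
[7] XX__X
XX__X
X__X_
X__X_
X__X_
_X___
[8] __X_X
__XX_
__XX_
XXXX_
XXX__
_XX__
[9] _____
_X__X
_____
X____
____X
_____
[10] _____
_____
X____
_____
_____
_____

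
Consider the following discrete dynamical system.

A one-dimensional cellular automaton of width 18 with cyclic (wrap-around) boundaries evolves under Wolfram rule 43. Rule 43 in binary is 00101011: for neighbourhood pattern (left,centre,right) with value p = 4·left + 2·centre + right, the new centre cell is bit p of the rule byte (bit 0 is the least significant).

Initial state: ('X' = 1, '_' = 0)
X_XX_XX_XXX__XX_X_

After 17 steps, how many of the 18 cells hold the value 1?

t=0: X_XX_XX_XXX__XX_X_
t=1: _XX_XX_XX___XX_X_X
t=2: XX_XX_XX__XXX_X_X_
t=3: X_XX_XX__XX__X_X_X
t=4: _XX_XX__XX__X_X_XX
t=5: XX_XX__XX__X_X_XX_
t=6: X_XX__XX__X_X_XX_X
t=7: _XX__XX__X_X_XX_XX
t=8: XX__XX__X_X_XX_XX_
t=9: X__XX__X_X_XX_XX_X
t=10: __XX__X_X_XX_XX_XX
t=11: _XX__X_X_XX_XX_XX_
t=12: XX__X_X_XX_XX_XX__
t=13: X__X_X_XX_XX_XX__X
t=14: __X_X_XX_XX_XX__XX
t=15: _X_X_XX_XX_XX__XX_
t=16: X_X_XX_XX_XX__XX__
t=17: _X_XX_XX_XX__XX__X

10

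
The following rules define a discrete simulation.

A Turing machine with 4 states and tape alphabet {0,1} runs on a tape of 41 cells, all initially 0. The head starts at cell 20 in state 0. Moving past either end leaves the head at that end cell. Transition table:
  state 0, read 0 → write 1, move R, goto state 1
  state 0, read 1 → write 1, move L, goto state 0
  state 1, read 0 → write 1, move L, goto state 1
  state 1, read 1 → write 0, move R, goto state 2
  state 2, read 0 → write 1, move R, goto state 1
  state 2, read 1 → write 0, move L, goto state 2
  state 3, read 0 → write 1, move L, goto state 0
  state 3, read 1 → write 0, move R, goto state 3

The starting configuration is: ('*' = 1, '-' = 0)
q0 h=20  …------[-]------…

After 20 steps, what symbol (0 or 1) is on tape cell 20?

0

[0] q0 h=20  …------[-]------…
[1] q1 h=21  …-----*[-]------…
[2] q1 h=20  …------[*]*-----…
[3] q2 h=21  …------[*]------…
[4] q2 h=20  …------[-]------…
[5] q1 h=21  …-----*[-]------…
[6] q1 h=20  …------[*]*-----…
[7] q2 h=21  …------[*]------…
[8] q2 h=20  …------[-]------…
[9] q1 h=21  …-----*[-]------…
[10] q1 h=20  …------[*]*-----…
[11] q2 h=21  …------[*]------…
[12] q2 h=20  …------[-]------…
[13] q1 h=21  …-----*[-]------…
[14] q1 h=20  …------[*]*-----…
[15] q2 h=21  …------[*]------…
[16] q2 h=20  …------[-]------…
[17] q1 h=21  …-----*[-]------…
[18] q1 h=20  …------[*]*-----…
[19] q2 h=21  …------[*]------…
[20] q2 h=20  …------[-]------…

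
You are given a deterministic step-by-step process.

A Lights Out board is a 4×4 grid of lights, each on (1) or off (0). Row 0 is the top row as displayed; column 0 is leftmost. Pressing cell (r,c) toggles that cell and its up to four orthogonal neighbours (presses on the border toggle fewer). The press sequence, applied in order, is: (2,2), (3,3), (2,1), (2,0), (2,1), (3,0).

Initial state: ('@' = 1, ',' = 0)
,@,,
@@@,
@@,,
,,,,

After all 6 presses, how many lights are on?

step 0: ,@,,
@@@,
@@,,
,,,,
step 1: ,@,,
@@,,
@,@@
,,@,
step 2: ,@,,
@@,,
@,@,
,,,@
step 3: ,@,,
@,,,
,@,,
,@,@
step 4: ,@,,
,,,,
@,,,
@@,@
step 5: ,@,,
,@,,
,@@,
@,,@
step 6: ,@,,
,@,,
@@@,
,@,@

7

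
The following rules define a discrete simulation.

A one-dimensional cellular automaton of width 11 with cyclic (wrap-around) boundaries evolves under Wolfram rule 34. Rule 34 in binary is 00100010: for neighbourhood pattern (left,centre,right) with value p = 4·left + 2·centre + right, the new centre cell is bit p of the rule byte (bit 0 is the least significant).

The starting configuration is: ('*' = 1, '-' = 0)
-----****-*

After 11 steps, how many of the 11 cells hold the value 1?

2

k=0  -----****-*
k=1  ----*----*-
k=2  ---*----*--
k=3  --*----*---
k=4  -*----*----
k=5  *----*-----
k=6  ----*-----*
k=7  ---*-----*-
k=8  --*-----*--
k=9  -*-----*---
k=10  *-----*----
k=11  -----*----*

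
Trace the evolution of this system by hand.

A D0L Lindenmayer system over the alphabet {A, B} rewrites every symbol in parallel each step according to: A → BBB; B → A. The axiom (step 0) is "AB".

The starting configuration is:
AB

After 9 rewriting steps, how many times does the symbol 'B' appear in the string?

243

k=0  AB
k=1  BBBA
k=2  AAABBB
k=3  BBBBBBBBBAAA
k=4  AAAAAAAAABBBBBBBBB
k=5  BBBBBBBBBBBBBBBBBBBBBBBBBBBAAAAAAAAA
k=6  AAAAAAAAAAAAAAAAAAAAAAAAAAABBBBBBBBBBBBBBBBBBBBBBBBBBB
k=7  BBBBBBBBBBBBBBBBBBBBBBBBBBBBBBBBBBBBBBBBBBBBBBBBBBBBBBBBBBBBBBBBBBBBBBBBBBBBBBBBBAAAAAAAAAAAAAAAAAAAAAAAAAAA
k=8  AAAAAAAAAAAAAAAAAAAAAAAAAAAAAAAAAAAAAAAAAAAAAAAAAAAAAAAAAA…BBBBBBBBBBBBBBBBBBBBBBBBBBBBBBBBBBBBBBBBBBBBBBBBBBBBBBBBBB  (len 162)
k=9  BBBBBBBBBBBBBBBBBBBBBBBBBBBBBBBBBBBBBBBBBBBBBBBBBBBBBBBBBB…AAAAAAAAAAAAAAAAAAAAAAAAAAAAAAAAAAAAAAAAAAAAAAAAAAAAAAAAAA  (len 324)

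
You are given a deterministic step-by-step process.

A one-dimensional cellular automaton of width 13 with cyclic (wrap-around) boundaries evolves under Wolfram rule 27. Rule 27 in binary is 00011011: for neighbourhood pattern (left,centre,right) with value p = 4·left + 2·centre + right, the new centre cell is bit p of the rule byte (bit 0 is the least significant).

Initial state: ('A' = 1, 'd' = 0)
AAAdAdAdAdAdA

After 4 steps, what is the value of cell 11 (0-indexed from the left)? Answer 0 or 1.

1

gen 0: AAAdAdAdAdAdA
gen 1: ddddddddddddA
gen 2: AAAAAAAAAAAAd
gen 3: Adddddddddddd
gen 4: dAAAAAAAAAAAA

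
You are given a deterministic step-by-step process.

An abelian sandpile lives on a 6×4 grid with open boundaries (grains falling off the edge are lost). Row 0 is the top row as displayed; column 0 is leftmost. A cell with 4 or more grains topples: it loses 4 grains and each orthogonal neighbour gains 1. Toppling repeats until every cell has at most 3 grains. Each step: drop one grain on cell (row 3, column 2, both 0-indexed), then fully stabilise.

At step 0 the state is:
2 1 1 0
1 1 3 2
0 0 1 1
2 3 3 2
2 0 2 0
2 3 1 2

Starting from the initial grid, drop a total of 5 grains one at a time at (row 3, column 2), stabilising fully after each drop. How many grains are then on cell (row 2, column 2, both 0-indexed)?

0) 2 1 1 0
1 1 3 2
0 0 1 1
2 3 3 2
2 0 2 0
2 3 1 2
1) 2 1 1 0
1 1 3 2
0 1 2 1
3 0 1 3
2 1 3 0
2 3 1 2
2) 2 1 1 0
1 1 3 2
0 1 2 1
3 0 2 3
2 1 3 0
2 3 1 2
3) 2 1 1 0
1 1 3 2
0 1 2 1
3 0 3 3
2 1 3 0
2 3 1 2
4) 2 1 1 0
1 1 3 2
0 1 3 2
3 1 2 0
2 2 0 2
2 3 2 2
5) 2 1 1 0
1 1 3 2
0 1 3 2
3 1 3 0
2 2 0 2
2 3 2 2

3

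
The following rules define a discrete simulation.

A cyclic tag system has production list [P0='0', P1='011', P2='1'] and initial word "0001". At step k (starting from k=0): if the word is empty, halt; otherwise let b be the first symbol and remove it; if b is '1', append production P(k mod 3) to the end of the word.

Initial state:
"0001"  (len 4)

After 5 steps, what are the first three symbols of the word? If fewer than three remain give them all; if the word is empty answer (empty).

step 0: "0001"  (len 4)
step 1: "001"  (len 3)
step 2: "01"  (len 2)
step 3: "1"  (len 1)
step 4: "0"  (len 1)
step 5: (halted — word empty)

(empty)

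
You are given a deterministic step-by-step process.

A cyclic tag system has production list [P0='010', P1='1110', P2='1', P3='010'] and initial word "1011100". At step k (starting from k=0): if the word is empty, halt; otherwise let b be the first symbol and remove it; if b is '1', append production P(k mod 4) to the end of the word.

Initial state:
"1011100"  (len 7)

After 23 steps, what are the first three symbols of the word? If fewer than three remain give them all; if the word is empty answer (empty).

gen 0: "1011100"  (len 7)
gen 1: "011100010"  (len 9)
gen 2: "11100010"  (len 8)
gen 3: "11000101"  (len 8)
gen 4: "1000101010"  (len 10)
gen 5: "000101010010"  (len 12)
gen 6: "00101010010"  (len 11)
gen 7: "0101010010"  (len 10)
gen 8: "101010010"  (len 9)
gen 9: "01010010010"  (len 11)
gen 10: "1010010010"  (len 10)
gen 11: "0100100101"  (len 10)
gen 12: "100100101"  (len 9)
gen 13: "00100101010"  (len 11)
gen 14: "0100101010"  (len 10)
gen 15: "100101010"  (len 9)
gen 16: "00101010010"  (len 11)
gen 17: "0101010010"  (len 10)
gen 18: "101010010"  (len 9)
gen 19: "010100101"  (len 9)
gen 20: "10100101"  (len 8)
gen 21: "0100101010"  (len 10)
gen 22: "100101010"  (len 9)
gen 23: "001010101"  (len 9)

001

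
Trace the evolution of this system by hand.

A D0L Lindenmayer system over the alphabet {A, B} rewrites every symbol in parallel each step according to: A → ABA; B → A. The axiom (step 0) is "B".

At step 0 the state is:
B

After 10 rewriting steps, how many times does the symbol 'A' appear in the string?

step 0: B
step 1: A
step 2: ABA
step 3: ABAAABA
step 4: ABAAABAABAABAAABA
step 5: ABAAABAABAABAAABAABAAABAABAAABAABAABAAABA
step 6: ABAAABAABAABAAABAABAAABAABAAABAABAABAAABAABAAABAABAABAAABAABAAABAABAABAAABAABAAABAABAAABAABAABAAABA
step 7: ABAAABAABAABAAABAABAAABAABAAABAABAABAAABAABAAABAABAABAAABA…ABAAABAABAABAAABAABAAABAABAABAAABAABAAABAABAAABAABAABAAABA  (len 239)
step 8: ABAAABAABAABAAABAABAAABAABAAABAABAABAAABAABAAABAABAABAAABA…ABAAABAABAABAAABAABAAABAABAABAAABAABAAABAABAAABAABAABAAABA  (len 577)
step 9: ABAAABAABAABAAABAABAAABAABAAABAABAABAAABAABAAABAABAABAAABA…ABAAABAABAABAAABAABAAABAABAABAAABAABAAABAABAAABAABAABAAABA  (len 1393)
step 10: ABAAABAABAABAAABAABAAABAABAAABAABAABAAABAABAAABAABAABAAABA…ABAAABAABAABAAABAABAAABAABAABAAABAABAAABAABAAABAABAABAAABA  (len 3363)

2378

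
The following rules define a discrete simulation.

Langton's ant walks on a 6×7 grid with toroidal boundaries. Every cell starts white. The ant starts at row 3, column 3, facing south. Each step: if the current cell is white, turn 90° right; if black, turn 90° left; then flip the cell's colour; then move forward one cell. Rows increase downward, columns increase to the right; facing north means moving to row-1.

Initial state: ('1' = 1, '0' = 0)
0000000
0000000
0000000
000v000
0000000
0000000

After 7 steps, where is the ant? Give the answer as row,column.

4,3

gen 0: 0000000
0000000
0000000
000v000
0000000
0000000
gen 1: 0000000
0000000
0000000
00<1000
0000000
0000000
gen 2: 0000000
0000000
00^0000
0011000
0000000
0000000
gen 3: 0000000
0000000
001>000
0011000
0000000
0000000
gen 4: 0000000
0000000
0011000
001v000
0000000
0000000
gen 5: 0000000
0000000
0011000
0010>00
0000000
0000000
gen 6: 0000000
0000000
0011000
0010100
0000v00
0000000
gen 7: 0000000
0000000
0011000
0010100
000<100
0000000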